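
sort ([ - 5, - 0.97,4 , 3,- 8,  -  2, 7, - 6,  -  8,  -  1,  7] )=[-8,-8 , - 6, - 5 , - 2, - 1, - 0.97,3,  4, 7,7 ] 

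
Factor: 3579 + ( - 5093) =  - 2^1*757^1 = -1514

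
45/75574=45/75574 = 0.00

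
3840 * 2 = 7680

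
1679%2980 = 1679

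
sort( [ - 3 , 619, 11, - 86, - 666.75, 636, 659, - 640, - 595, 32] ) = [ - 666.75, - 640 ,-595, - 86,  -  3,11,32,619, 636, 659 ]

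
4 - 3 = 1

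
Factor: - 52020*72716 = - 2^4*3^2 * 5^1 * 7^3*17^2*53^1 =- 3782686320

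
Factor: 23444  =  2^2* 5861^1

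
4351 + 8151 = 12502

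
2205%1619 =586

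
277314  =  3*92438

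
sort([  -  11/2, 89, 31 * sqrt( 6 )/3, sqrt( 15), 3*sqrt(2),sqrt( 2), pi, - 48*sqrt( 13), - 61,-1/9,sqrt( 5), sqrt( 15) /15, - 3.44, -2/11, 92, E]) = [-48*sqrt (13),- 61,-11/2,-3.44, - 2/11 ,-1/9, sqrt( 15 )/15, sqrt( 2),  sqrt( 5 ) , E, pi, sqrt( 15),  3 * sqrt( 2 ), 31*sqrt( 6)/3, 89,92]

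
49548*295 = 14616660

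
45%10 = 5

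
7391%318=77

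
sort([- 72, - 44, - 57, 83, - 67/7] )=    [ - 72, - 57, - 44, - 67/7,  83] 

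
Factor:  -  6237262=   -2^1*29^1*31^1*3469^1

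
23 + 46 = 69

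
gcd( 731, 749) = 1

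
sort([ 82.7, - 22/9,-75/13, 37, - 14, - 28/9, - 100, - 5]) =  [ - 100, - 14 , - 75/13 , - 5, - 28/9, - 22/9, 37, 82.7 ]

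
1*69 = 69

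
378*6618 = 2501604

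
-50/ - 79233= 50/79233 = 0.00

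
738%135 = 63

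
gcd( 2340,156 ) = 156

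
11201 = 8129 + 3072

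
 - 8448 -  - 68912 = 60464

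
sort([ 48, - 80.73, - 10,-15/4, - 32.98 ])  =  [- 80.73,-32.98, - 10 ,  -  15/4, 48]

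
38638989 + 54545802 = 93184791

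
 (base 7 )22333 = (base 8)13033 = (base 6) 42111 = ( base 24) 9jj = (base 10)5659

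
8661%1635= 486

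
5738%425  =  213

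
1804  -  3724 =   -  1920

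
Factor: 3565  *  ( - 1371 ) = - 4887615 =- 3^1 * 5^1*23^1*31^1*457^1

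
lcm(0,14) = 0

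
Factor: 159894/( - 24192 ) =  - 423/64 = - 2^( - 6 ) * 3^2 * 47^1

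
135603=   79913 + 55690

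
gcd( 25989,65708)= 1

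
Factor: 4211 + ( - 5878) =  - 1667  =  - 1667^1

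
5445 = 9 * 605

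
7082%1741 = 118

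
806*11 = 8866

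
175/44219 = 25/6317 = 0.00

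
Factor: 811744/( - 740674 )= -2^4*11^(  -  1 )*131^ ( - 1) * 257^(  -  1 )*25367^1 = - 405872/370337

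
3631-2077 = 1554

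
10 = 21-11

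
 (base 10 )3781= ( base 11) 2928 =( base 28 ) 4N1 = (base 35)331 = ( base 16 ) ec5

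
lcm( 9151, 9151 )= 9151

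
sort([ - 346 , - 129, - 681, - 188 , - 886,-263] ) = [ - 886, - 681, - 346 , - 263, - 188, - 129 ]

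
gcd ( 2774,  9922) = 2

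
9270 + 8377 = 17647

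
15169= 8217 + 6952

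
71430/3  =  23810 =23810.00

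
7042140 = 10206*690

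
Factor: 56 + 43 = 3^2*11^1 = 99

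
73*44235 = 3229155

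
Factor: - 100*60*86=-516000= -2^5*3^1*5^3 * 43^1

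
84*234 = 19656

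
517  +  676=1193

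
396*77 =30492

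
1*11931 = 11931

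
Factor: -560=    -2^4*5^1*7^1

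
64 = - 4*(-16)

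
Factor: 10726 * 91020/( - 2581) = - 976280520/2581 = - 2^3*3^1*5^1* 29^( - 1)*31^1*37^1*41^1 * 89^ ( - 1 ) *173^1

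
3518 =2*1759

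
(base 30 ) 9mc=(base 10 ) 8772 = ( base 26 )cpa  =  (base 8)21104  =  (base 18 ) 1916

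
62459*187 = 11679833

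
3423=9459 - 6036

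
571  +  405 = 976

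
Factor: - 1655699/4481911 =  - 7^(-1)*127^1  *173^( - 1)*3701^( - 1 )*13037^1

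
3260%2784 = 476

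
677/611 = 677/611 = 1.11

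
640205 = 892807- 252602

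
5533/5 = 1106  +  3/5 = 1106.60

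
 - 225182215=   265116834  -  490299049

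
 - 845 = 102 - 947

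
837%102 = 21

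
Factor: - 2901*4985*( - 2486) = 35951251710 = 2^1*3^1*5^1*11^1*113^1 *967^1 *997^1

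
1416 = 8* 177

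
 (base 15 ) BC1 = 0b101001100000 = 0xa60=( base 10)2656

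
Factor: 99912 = 2^3*3^1 *23^1*181^1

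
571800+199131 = 770931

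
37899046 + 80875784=118774830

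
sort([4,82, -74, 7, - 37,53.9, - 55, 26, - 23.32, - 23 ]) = [ - 74, - 55, - 37, - 23.32, - 23, 4, 7, 26, 53.9,82 ] 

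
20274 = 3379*6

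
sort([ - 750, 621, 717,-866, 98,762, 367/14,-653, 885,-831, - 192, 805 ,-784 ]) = [- 866, - 831,  -  784,-750,  -  653, - 192, 367/14, 98, 621, 717, 762 , 805, 885]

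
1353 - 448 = 905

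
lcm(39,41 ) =1599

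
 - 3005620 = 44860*( - 67)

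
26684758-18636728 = 8048030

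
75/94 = 75/94 = 0.80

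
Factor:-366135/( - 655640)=2^( -3)*3^1*7^1*11^1*37^ ( - 1)*317^1*443^(  -  1 )=73227/131128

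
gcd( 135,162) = 27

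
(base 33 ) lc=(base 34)kp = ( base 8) 1301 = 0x2c1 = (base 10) 705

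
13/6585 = 13/6585 = 0.00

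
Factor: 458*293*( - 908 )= - 121848152  =  - 2^3*227^1*229^1*293^1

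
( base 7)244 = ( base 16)82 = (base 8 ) 202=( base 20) 6A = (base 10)130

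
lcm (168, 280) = 840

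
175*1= 175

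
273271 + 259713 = 532984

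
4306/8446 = 2153/4223 = 0.51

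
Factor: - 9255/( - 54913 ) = 3^1*5^1*89^( - 1 )=15/89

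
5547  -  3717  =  1830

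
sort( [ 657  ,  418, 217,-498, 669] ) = [ - 498, 217,418 , 657,669 ] 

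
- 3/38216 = -3/38216= - 0.00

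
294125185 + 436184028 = 730309213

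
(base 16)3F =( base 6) 143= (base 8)77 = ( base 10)63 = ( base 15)43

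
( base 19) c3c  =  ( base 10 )4401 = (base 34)3rf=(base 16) 1131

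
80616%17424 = 10920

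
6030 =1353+4677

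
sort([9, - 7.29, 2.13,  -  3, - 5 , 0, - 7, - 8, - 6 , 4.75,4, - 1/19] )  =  [-8, - 7.29, - 7,- 6, - 5, - 3, - 1/19,  0,2.13, 4, 4.75,  9]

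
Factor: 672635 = 5^1*23^1*5849^1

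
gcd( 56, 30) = 2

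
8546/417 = 20 + 206/417 = 20.49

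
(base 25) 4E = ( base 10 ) 114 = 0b1110010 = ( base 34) 3c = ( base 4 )1302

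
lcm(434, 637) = 39494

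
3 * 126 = 378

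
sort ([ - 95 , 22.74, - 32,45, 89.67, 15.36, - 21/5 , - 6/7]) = [ - 95,- 32, - 21/5, - 6/7,15.36, 22.74, 45, 89.67 ]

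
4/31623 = 4/31623 = 0.00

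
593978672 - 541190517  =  52788155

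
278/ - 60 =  - 5 + 11/30 = - 4.63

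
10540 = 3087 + 7453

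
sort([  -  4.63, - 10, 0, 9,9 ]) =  [-10, - 4.63, 0,9 , 9]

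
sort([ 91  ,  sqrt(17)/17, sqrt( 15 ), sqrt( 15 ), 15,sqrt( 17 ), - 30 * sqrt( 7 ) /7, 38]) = [ - 30 * sqrt( 7)/7,sqrt( 17)/17, sqrt(15), sqrt( 15),sqrt( 17 ) , 15, 38, 91]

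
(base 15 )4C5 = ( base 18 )365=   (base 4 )100331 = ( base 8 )2075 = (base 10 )1085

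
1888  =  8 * 236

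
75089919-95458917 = -20368998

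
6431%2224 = 1983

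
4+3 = 7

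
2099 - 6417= - 4318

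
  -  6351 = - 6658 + 307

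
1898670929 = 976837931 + 921832998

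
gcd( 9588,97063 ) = 1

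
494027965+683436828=1177464793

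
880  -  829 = 51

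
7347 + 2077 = 9424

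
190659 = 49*3891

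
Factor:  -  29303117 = -53^1*59^1 *9371^1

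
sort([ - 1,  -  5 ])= [ - 5, - 1 ] 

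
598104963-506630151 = 91474812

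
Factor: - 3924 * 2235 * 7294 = -2^3 * 3^3 * 5^1*7^1 * 109^1*149^1*521^1= -63969401160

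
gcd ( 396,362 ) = 2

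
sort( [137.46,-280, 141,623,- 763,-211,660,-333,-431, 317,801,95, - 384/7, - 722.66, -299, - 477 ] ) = [ - 763,- 722.66, - 477, - 431, - 333, -299, - 280,  -  211, - 384/7,95,137.46,141,317,623,660,801] 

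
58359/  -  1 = -58359  +  0/1 = - 58359.00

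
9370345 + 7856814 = 17227159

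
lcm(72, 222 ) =2664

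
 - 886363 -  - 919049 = 32686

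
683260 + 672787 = 1356047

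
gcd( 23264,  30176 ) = 32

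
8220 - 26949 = -18729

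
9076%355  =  201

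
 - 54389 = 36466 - 90855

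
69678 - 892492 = -822814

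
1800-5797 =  - 3997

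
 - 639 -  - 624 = - 15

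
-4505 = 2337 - 6842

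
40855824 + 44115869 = 84971693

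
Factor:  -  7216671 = - 3^1*7^2*11^1*4463^1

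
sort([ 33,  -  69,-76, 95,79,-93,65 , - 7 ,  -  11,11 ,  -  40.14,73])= [  -  93,-76 , - 69, - 40.14 , - 11,  -  7,11,33,65,73,79,95]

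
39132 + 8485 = 47617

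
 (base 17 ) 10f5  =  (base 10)5173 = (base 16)1435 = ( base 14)1C57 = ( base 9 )7077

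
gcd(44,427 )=1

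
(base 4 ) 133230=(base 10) 2028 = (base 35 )1mx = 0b11111101100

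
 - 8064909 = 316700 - 8381609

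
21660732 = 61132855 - 39472123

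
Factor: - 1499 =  - 1499^1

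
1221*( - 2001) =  - 2443221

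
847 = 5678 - 4831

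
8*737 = 5896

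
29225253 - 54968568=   -  25743315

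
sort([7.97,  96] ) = [7.97,96 ] 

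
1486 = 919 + 567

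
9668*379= 3664172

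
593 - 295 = 298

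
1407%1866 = 1407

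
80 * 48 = 3840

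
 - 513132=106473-619605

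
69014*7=483098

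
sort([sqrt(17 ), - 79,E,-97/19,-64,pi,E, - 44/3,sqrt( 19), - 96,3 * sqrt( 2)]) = [ - 96, - 79,  -  64, - 44/3,-97/19,E,E,pi, sqrt( 17), 3*sqrt( 2), sqrt(19) ]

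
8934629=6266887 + 2667742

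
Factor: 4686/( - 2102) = - 2343/1051 = - 3^1*11^1 * 71^1*1051^(  -  1) 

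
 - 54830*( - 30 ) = 1644900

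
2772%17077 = 2772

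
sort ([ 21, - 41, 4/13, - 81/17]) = [-41, - 81/17,4/13 , 21]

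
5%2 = 1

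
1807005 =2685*673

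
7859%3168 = 1523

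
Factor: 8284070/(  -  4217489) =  -2^1*5^1*828407^1*4217489^( - 1) 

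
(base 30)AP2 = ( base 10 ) 9752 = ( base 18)1c1e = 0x2618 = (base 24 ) gm8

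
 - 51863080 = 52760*( - 983 )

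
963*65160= 62749080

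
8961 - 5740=3221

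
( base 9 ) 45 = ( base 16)29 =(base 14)2D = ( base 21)1K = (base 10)41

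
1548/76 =20 + 7/19 = 20.37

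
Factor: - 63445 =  - 5^1*12689^1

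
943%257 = 172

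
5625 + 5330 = 10955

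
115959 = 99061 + 16898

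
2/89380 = 1/44690 = 0.00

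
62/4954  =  31/2477 = 0.01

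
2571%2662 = 2571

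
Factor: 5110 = 2^1*5^1*7^1*73^1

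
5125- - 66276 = 71401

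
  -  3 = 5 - 8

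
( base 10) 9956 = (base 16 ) 26e4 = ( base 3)111122202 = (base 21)11C2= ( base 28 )CJG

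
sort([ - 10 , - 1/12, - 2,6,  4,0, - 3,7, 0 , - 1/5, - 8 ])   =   [ - 10, -8, - 3,- 2,-1/5, - 1/12,0,  0,4, 6, 7 ]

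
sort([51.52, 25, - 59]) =[-59,25,51.52 ]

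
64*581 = 37184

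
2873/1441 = 1+1432/1441 = 1.99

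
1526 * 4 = 6104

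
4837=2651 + 2186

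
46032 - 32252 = 13780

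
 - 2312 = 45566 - 47878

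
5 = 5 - 0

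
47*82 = 3854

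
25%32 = 25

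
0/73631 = 0 = 0.00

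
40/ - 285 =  - 1  +  49/57= -0.14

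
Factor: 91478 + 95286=186764=2^2* 46691^1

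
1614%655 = 304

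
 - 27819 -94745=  - 122564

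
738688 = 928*796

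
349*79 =27571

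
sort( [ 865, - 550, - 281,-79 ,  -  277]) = [-550,-281,-277, - 79,  865]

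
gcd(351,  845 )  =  13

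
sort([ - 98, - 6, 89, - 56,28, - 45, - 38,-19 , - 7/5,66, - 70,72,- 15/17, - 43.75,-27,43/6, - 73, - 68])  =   [ -98 ,-73,  -  70, - 68,-56,  -  45,  -  43.75, - 38,-27 ,  -  19 , - 6,-7/5 , - 15/17 , 43/6, 28,66,72,  89]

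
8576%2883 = 2810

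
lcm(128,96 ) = 384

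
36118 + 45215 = 81333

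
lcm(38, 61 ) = 2318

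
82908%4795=1393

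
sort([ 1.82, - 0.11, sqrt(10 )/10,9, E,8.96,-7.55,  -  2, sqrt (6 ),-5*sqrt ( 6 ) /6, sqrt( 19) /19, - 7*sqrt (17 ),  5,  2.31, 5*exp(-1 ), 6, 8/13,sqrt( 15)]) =[ - 7*sqrt( 17 ), - 7.55,  -  5*sqrt( 6 )/6, - 2, - 0.11,sqrt(19) /19,sqrt(10)/10,8/13,1.82,5 * exp(-1 ),2.31 , sqrt(6) , E,sqrt( 15 ), 5,6,  8.96 , 9 ]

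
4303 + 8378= 12681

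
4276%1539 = 1198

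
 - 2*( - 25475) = 50950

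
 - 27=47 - 74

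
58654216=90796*646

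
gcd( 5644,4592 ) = 4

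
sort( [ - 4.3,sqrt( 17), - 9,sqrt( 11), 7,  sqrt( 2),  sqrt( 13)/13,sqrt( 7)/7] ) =[ -9 ,-4.3, sqrt(13)/13, sqrt(7)/7,sqrt( 2 ), sqrt( 11 ), sqrt(17),7] 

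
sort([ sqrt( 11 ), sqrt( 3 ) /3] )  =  [sqrt (3 )/3,sqrt( 11)] 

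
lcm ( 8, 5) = 40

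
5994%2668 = 658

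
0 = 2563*0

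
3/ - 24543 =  - 1/8181  =  - 0.00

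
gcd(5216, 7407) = 1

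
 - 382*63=-24066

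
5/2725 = 1/545  =  0.00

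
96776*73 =7064648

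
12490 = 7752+4738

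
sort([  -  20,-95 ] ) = [ - 95,- 20 ] 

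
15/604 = 15/604 =0.02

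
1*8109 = 8109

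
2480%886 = 708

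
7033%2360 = 2313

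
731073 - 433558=297515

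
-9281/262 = - 9281/262 =- 35.42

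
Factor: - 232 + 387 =5^1*31^1 = 155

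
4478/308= 14 + 83/154 = 14.54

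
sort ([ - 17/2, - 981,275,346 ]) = [-981, - 17/2,275,346 ] 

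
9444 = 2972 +6472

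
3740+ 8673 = 12413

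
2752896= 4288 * 642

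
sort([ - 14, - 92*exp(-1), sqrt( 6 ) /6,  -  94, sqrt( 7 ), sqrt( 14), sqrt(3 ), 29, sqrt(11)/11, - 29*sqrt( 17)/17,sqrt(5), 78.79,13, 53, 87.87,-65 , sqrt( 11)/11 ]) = [-94, - 65,  -  92*exp (  -  1 ), - 14, - 29*sqrt(17 ) /17,sqrt(11 )/11, sqrt( 11 )/11, sqrt( 6 )/6, sqrt(3 ), sqrt(5), sqrt( 7), sqrt(14), 13, 29,53,78.79, 87.87 ]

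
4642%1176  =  1114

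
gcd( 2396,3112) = 4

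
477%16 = 13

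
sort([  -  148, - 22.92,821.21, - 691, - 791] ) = [ - 791, - 691, - 148, - 22.92,  821.21 ] 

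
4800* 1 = 4800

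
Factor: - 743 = - 743^1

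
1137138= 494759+642379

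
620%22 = 4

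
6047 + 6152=12199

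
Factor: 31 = 31^1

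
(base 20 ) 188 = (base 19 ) 1AH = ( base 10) 568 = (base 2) 1000111000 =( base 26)lm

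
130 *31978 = 4157140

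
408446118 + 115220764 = 523666882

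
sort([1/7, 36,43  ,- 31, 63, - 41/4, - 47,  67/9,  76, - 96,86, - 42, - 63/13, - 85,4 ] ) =[ - 96, - 85, - 47, - 42,- 31  , - 41/4, - 63/13, 1/7,  4,67/9,36,43,63, 76,  86] 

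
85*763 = 64855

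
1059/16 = 66 +3/16=66.19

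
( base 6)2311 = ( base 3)202021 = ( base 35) FM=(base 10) 547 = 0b1000100011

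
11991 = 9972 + 2019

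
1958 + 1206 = 3164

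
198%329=198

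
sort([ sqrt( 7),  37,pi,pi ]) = [sqrt(7), pi,pi, 37] 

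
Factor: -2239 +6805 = 2^1*3^1*761^1=4566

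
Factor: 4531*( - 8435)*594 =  - 22702077090 = - 2^1*3^3*5^1*7^1*11^1*23^1*197^1*241^1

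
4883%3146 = 1737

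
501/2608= 501/2608 =0.19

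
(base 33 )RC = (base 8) 1607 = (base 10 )903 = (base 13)546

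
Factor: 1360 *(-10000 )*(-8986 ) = 2^9*5^5*17^1*4493^1  =  122209600000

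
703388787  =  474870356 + 228518431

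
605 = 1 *605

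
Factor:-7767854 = -2^1*37^1 * 104971^1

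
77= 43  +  34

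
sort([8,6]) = [6,8 ] 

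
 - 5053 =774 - 5827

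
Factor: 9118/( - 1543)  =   - 2^1*47^1 * 97^1 * 1543^ ( - 1)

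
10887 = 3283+7604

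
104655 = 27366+77289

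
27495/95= 289+8/19 = 289.42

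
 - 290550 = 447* ( - 650)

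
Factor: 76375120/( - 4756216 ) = -9546890/594527 =- 2^1*5^1*23^( - 1 )*53^1*18013^1*25849^( - 1) 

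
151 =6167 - 6016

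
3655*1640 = 5994200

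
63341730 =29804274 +33537456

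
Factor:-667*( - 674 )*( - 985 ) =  - 442814630 = - 2^1 * 5^1*23^1*29^1 * 197^1*337^1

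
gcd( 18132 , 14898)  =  6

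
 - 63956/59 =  -1084  =  - 1084.00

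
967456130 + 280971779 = 1248427909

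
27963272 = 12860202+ 15103070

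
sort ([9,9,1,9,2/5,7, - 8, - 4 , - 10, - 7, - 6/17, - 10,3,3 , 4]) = [ - 10, - 10, - 8, - 7, - 4, - 6/17,2/5,1,  3,3, 4, 7,9,9 , 9 ]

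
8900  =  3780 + 5120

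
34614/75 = 11538/25=461.52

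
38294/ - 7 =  - 5471  +  3/7 = -5470.57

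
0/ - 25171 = 0/1 = - 0.00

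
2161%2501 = 2161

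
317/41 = 317/41 = 7.73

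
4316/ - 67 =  - 65 + 39/67 = - 64.42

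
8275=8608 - 333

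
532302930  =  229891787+302411143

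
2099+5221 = 7320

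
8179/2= 4089 + 1/2 = 4089.50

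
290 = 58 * 5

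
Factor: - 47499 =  - 3^1*71^1*223^1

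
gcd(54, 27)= 27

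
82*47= 3854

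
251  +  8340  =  8591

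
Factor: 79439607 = 3^2*13^1*678971^1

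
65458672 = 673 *97264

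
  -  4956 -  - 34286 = 29330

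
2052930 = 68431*30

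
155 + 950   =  1105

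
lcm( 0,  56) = 0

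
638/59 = 10 + 48/59 = 10.81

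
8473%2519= 916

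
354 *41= 14514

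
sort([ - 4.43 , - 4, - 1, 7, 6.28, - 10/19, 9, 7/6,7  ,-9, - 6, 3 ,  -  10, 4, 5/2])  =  [-10, - 9, - 6,- 4.43, - 4, - 1,-10/19, 7/6, 5/2, 3, 4, 6.28, 7, 7,  9] 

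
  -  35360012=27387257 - 62747269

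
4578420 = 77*59460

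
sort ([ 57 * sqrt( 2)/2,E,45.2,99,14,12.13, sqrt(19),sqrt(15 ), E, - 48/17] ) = [ - 48/17,E,E,sqrt( 15),  sqrt(19 ), 12.13,14,57*sqrt(2)/2,45.2, 99]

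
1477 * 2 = 2954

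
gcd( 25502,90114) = 2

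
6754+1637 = 8391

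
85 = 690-605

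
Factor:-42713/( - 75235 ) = 5^(-1)*11^2 * 41^ (-1)*353^1*367^(-1 )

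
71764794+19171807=90936601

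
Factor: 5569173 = 3^2*149^1*4153^1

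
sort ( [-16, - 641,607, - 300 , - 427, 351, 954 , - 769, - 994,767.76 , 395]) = [ - 994, - 769, - 641,-427 , - 300,-16, 351,395, 607 , 767.76,  954]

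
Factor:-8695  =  -5^1 * 37^1*47^1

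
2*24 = 48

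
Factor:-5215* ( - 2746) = 14320390 = 2^1*5^1*7^1 * 149^1* 1373^1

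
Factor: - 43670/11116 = -2^( - 1 )*5^1 *7^( - 1 )*11^1=-  55/14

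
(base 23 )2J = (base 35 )1u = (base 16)41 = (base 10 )65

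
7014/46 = 3507/23= 152.48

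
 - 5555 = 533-6088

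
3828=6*638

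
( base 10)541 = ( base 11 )452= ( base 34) fv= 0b1000011101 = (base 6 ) 2301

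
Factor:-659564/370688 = -911/512= - 2^( - 9)*911^1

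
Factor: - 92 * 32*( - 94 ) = 2^8*23^1*47^1 = 276736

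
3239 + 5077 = 8316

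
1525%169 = 4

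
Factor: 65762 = 2^1 *131^1*251^1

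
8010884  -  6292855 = 1718029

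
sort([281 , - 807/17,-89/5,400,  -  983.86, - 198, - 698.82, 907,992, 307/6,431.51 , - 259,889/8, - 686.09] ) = [ - 983.86,-698.82, - 686.09, - 259, - 198, - 807/17, - 89/5,307/6, 889/8,281, 400,  431.51,907, 992] 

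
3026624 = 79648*38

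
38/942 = 19/471= 0.04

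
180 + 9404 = 9584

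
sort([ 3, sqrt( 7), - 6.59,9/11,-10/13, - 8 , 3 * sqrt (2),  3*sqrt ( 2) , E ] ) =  [ - 8,-6.59,- 10/13,9/11, sqrt(7) , E,3 , 3 *sqrt( 2),3 *sqrt( 2) ]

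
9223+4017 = 13240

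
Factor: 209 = 11^1 * 19^1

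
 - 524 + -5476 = - 6000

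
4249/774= 4249/774 = 5.49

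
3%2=1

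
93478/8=46739/4 = 11684.75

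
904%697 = 207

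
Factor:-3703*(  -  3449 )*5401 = 7^1 * 11^1*23^2*491^1 * 3449^1 = 68979665447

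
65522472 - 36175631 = 29346841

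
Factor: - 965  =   - 5^1*193^1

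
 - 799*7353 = - 5875047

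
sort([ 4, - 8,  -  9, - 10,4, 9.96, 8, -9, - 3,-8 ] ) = [ - 10, - 9,-9, - 8, - 8, -3,4,4,8, 9.96]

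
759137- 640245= 118892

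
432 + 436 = 868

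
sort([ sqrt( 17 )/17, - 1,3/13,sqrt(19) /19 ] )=[ - 1,sqrt (19)/19,3/13, sqrt(17 )/17 ] 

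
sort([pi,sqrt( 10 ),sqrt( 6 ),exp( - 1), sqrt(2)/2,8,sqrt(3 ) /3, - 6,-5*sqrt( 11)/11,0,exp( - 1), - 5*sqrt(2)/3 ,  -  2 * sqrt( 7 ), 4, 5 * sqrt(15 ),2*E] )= [ - 6, - 2 * sqrt(7), - 5*sqrt(2)/3 , - 5*sqrt(11)/11,  0,exp( - 1),exp( - 1),sqrt(3)/3,sqrt (2)/2,sqrt( 6 ),pi,sqrt(10),4, 2*E,8, 5*sqrt(15) ]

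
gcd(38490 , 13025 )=5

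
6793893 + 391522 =7185415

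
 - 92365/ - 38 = 2430 + 25/38 = 2430.66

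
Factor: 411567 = 3^1 * 13^1*61^1*173^1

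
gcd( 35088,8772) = 8772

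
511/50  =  10 + 11/50 = 10.22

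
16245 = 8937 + 7308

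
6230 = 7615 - 1385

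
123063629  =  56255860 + 66807769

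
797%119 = 83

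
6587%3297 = 3290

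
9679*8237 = 79725923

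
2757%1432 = 1325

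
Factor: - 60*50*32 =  - 2^8 * 3^1*5^3 = - 96000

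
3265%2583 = 682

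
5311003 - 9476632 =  - 4165629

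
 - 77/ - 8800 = 7/800 = 0.01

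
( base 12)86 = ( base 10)102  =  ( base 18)5c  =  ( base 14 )74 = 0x66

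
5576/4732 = 1394/1183 = 1.18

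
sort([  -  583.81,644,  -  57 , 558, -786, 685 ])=[-786, - 583.81, - 57, 558,644, 685] 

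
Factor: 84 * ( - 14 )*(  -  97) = 114072 = 2^3 * 3^1 * 7^2 * 97^1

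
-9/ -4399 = 9/4399= 0.00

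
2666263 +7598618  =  10264881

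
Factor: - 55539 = - 3^3 * 11^2*17^1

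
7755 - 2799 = 4956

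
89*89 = 7921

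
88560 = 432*205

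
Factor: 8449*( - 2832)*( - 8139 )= 2^4*3^2*7^1*17^1 * 59^1*71^1*2713^1 = 194746475952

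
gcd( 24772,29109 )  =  1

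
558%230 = 98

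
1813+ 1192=3005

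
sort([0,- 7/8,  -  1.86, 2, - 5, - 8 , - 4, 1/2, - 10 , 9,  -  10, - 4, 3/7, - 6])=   [ - 10, - 10, - 8, - 6,-5, - 4, - 4 , -1.86, - 7/8, 0,3/7, 1/2,2, 9] 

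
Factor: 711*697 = 3^2*17^1*41^1*79^1 = 495567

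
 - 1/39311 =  - 1/39311= -0.00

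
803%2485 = 803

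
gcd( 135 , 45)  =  45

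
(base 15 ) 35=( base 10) 50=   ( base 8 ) 62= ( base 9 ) 55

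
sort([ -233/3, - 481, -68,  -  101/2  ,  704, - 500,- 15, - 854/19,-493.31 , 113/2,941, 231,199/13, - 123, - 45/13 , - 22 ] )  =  [ - 500, - 493.31,-481, - 123, - 233/3, - 68, - 101/2,  -  854/19,  -  22 , - 15, - 45/13,199/13,113/2,  231 , 704,941 ]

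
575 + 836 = 1411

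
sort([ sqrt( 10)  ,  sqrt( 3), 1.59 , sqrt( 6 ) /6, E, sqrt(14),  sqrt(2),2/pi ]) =[sqrt( 6 )/6,2/pi,sqrt( 2),  1.59,sqrt( 3),E,sqrt (10 ),sqrt( 14 )]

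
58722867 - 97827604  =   - 39104737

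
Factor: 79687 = 79687^1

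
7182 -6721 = 461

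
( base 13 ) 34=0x2B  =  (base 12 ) 37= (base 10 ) 43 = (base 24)1J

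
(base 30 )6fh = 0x16eb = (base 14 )21d1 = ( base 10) 5867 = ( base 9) 8038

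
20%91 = 20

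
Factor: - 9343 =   -  9343^1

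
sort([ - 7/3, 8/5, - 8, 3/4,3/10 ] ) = [ -8, - 7/3,3/10,3/4, 8/5] 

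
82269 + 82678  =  164947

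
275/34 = 275/34  =  8.09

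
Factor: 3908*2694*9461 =99606846072 = 2^3*3^1*449^1*977^1*9461^1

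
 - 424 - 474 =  - 898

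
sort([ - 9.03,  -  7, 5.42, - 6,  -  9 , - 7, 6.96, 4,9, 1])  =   [ - 9.03, - 9, - 7, - 7, - 6 , 1, 4, 5.42,  6.96,9]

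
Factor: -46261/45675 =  - 3^(-2)*5^ (-2 )*7^( - 1 )*29^(-1 )*46261^1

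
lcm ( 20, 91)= 1820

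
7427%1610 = 987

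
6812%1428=1100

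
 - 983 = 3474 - 4457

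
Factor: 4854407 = 4854407^1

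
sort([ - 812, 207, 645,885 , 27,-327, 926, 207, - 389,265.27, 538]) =[ - 812, - 389, - 327, 27,207,207,  265.27,538, 645,885,926 ] 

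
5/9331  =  5/9331=0.00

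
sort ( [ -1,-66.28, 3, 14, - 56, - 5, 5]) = [-66.28,-56, -5,-1 , 3, 5,14]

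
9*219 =1971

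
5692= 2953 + 2739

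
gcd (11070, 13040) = 10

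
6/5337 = 2/1779 = 0.00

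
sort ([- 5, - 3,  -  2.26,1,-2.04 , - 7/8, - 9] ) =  [ - 9,-5, - 3, - 2.26, - 2.04, - 7/8, 1 ] 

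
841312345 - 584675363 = 256636982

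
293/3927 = 293/3927 = 0.07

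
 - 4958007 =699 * ( - 7093 )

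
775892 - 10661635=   -  9885743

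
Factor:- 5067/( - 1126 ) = 2^( - 1 ) * 3^2 = 9/2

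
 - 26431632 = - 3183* 8304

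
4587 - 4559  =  28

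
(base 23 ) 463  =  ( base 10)2257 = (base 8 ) 4321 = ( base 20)5CH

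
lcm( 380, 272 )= 25840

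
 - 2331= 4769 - 7100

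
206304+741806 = 948110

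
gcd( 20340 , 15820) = 2260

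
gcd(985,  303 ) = 1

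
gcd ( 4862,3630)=22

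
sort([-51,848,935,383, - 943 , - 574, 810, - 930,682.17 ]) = [-943, - 930, - 574 , - 51,383,682.17,810,848, 935]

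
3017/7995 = 3017/7995 = 0.38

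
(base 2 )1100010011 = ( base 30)Q7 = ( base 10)787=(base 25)16C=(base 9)1064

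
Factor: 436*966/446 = 2^2*3^1 *7^1 * 23^1*109^1*223^(- 1) = 210588/223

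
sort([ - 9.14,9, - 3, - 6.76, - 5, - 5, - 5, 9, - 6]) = [ - 9.14, -6.76, - 6 , - 5, - 5, - 5,-3  ,  9,9 ]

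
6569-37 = 6532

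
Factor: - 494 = - 2^1  *13^1 * 19^1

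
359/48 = 359/48 = 7.48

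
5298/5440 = 2649/2720 = 0.97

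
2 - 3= - 1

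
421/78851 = 421/78851=0.01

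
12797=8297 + 4500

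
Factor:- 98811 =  -3^2*10979^1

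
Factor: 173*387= 66951 = 3^2* 43^1*173^1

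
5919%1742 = 693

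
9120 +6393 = 15513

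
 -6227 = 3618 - 9845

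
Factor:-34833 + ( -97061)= -2^1*7^1 * 9421^1  =  -131894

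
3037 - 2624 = 413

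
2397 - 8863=  -  6466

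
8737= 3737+5000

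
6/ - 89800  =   - 3/44900 = -0.00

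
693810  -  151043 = 542767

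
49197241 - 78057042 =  - 28859801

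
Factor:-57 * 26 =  - 1482 = -  2^1*3^1*13^1 * 19^1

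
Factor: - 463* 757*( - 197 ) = 69046727 = 197^1*463^1* 757^1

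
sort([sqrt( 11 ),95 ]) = [sqrt (11), 95]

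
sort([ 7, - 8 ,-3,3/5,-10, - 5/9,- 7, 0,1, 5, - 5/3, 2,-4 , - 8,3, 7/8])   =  [-10,-8, - 8,-7,  -  4, - 3,-5/3, -5/9, 0, 3/5, 7/8, 1, 2, 3 , 5, 7]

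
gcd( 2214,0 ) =2214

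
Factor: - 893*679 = - 7^1 * 19^1*47^1*97^1  =  - 606347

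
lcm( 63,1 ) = 63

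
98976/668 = 24744/167 = 148.17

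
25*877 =21925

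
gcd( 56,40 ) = 8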